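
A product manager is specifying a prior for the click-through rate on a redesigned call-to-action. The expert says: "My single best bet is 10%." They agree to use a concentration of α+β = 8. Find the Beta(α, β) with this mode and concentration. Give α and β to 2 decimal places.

For α,β > 1 the Beta mode is (α−1)/(α+β−2). With α+β = 8, the mode is (α−1)/6.
Set (α−1)/6 = 0.1 → α = 1 + 0.1·6 = 1.60.
β = 8 − α = 6.40.

α = 1.60, β = 6.40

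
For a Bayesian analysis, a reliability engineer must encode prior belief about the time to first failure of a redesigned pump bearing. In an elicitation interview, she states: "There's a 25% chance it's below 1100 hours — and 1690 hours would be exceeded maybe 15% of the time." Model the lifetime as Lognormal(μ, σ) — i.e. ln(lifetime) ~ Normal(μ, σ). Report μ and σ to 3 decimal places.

μ ≈ 7.172, σ ≈ 0.251

If T ~ Lognormal(μ,σ) then ln T ~ Normal(μ,σ), so the p-quantile of ln T is μ + z_p·σ.
ln(1100) = 7.003 and ln(1690) = 7.432; z_{0.25} = -0.6745, z_{0.85} = 1.036.
σ = (7.432 − 7.003)/(1.036 − (-0.6745)) = 0.251.
μ = 7.003 − (-0.6745)·0.251 = 7.172.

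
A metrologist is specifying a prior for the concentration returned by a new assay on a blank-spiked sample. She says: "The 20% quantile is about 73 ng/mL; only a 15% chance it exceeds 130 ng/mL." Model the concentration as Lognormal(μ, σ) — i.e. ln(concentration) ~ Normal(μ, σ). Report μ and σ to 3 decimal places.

If T ~ Lognormal(μ,σ) then ln T ~ Normal(μ,σ), so the p-quantile of ln T is μ + z_p·σ.
ln(73) = 4.29 and ln(130) = 4.868; z_{0.2} = -0.8416, z_{0.85} = 1.036.
σ = (4.868 − 4.29)/(1.036 − (-0.8416)) = 0.307.
μ = 4.29 − (-0.8416)·0.307 = 4.549.

μ ≈ 4.549, σ ≈ 0.307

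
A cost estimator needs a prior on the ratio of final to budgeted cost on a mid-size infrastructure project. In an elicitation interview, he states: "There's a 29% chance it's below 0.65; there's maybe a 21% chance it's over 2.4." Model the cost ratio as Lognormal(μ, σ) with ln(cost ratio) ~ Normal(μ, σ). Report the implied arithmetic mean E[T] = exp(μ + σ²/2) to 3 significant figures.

E[T] ≈ 1.75

If T ~ Lognormal(μ,σ) then ln T ~ Normal(μ,σ), so the p-quantile of ln T is μ + z_p·σ.
ln(0.65) = -0.4308 and ln(2.4) = 0.8755; z_{0.29} = -0.5534, z_{0.79} = 0.8064.
σ = (0.8755 − -0.4308)/(0.8064 − (-0.5534)) = 0.961.
μ = -0.4308 − (-0.5534)·0.961 = 0.101.
E[T] = exp(μ + σ²/2) = exp(0.101 + 0.4614) = 1.75.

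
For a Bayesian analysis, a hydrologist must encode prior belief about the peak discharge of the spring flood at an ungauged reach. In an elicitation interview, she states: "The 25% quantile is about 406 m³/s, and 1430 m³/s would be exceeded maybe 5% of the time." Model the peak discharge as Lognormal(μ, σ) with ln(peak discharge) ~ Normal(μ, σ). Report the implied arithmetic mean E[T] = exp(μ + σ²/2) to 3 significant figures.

E[T] ≈ 678 m³/s

If T ~ Lognormal(μ,σ) then ln T ~ Normal(μ,σ), so the p-quantile of ln T is μ + z_p·σ.
ln(406) = 6.006 and ln(1430) = 7.265; z_{0.25} = -0.6745, z_{0.95} = 1.645.
σ = (7.265 − 6.006)/(1.645 − (-0.6745)) = 0.543.
μ = 6.006 − (-0.6745)·0.543 = 6.373.
E[T] = exp(μ + σ²/2) = exp(6.373 + 0.1473) = 678 m³/s.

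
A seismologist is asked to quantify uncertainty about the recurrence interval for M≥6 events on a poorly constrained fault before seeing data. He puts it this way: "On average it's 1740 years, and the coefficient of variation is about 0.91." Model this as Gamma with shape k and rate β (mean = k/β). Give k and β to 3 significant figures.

For Gamma(k, rate β): mean = k/β, variance = k/β², so CV = 1/√k.
CV = 0.91, hence k = 1/CV² = 1.21.
Then β = k/mean = 1.21/1740 = 0.000694.

k ≈ 1.21, β ≈ 0.000694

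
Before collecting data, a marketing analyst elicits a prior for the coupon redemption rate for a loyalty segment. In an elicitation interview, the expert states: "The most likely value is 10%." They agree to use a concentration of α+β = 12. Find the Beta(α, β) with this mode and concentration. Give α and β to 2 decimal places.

α = 2.00, β = 10.00

For α,β > 1 the Beta mode is (α−1)/(α+β−2). With α+β = 12, the mode is (α−1)/10.
Set (α−1)/10 = 0.1 → α = 1 + 0.1·10 = 2.00.
β = 12 − α = 10.00.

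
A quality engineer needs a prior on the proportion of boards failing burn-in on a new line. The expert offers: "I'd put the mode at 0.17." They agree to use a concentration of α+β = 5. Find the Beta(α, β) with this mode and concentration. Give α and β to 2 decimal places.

α = 1.51, β = 3.49

For α,β > 1 the Beta mode is (α−1)/(α+β−2). With α+β = 5, the mode is (α−1)/3.
Set (α−1)/3 = 0.17 → α = 1 + 0.17·3 = 1.51.
β = 5 − α = 3.49.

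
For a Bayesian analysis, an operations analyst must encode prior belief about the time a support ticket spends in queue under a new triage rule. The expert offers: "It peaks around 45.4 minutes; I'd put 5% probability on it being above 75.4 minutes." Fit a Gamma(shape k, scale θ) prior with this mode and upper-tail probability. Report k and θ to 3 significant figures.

k ≈ 11.9, θ ≈ 4.18

Gamma(k,θ) with k>1 has mode (k−1)θ, so θ = 45.4/(k−1).
Need P(X < 75.4) = 0.95 with θ tied to k this way. Start at k = 2, θ = 45.4: P(X<75.4) ≈ 0.494.
Too low — raise k to concentrate. Iterating converges to k ≈ 11.9.
Then θ = 45.4/(11.9−1) ≈ 4.18.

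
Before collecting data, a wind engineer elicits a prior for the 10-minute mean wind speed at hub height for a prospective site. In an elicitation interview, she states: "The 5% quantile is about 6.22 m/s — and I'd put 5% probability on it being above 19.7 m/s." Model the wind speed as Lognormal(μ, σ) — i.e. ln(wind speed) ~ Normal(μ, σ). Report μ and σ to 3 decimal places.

μ ≈ 2.404, σ ≈ 0.350

If T ~ Lognormal(μ,σ) then ln T ~ Normal(μ,σ), so the p-quantile of ln T is μ + z_p·σ.
ln(6.22) = 1.828 and ln(19.7) = 2.981; z_{0.05} = -1.645, z_{0.95} = 1.645.
σ = (2.981 − 1.828)/(1.645 − (-1.645)) = 0.350.
μ = 1.828 − (-1.645)·0.350 = 2.404.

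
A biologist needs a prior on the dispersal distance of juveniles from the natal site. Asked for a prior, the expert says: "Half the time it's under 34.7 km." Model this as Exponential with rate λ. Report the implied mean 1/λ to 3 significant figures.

mean ≈ 50.1 km

Exponential median = ln 2 / λ, so λ = ln 2 / 34.7 = 0.02.
Mean = 1/λ = 50.1 km.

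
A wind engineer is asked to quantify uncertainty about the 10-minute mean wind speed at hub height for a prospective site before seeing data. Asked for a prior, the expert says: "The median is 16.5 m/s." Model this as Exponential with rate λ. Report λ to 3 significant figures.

Exponential median = ln 2 / λ, so λ = ln 2 / 16.5 = 0.042.

λ ≈ 0.042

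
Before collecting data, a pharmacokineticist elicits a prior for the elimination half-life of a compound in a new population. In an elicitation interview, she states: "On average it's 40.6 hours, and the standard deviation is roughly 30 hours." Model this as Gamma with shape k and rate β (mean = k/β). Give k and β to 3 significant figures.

k ≈ 1.83, β ≈ 0.0451

For Gamma(k, rate β): mean = k/β, variance = k/β², so CV = 1/√k.
CV = SD/mean = 30/40.6 = 0.7389, hence k = 1/CV² = 1.83.
Then β = k/mean = 1.83/40.6 = 0.0451.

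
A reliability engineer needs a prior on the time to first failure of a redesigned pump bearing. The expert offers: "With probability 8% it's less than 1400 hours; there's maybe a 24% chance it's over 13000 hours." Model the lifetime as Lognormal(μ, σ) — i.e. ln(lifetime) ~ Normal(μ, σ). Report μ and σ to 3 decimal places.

μ ≈ 8.727, σ ≈ 1.055

If T ~ Lognormal(μ,σ) then ln T ~ Normal(μ,σ), so the p-quantile of ln T is μ + z_p·σ.
ln(1400) = 7.244 and ln(13000) = 9.473; z_{0.08} = -1.405, z_{0.76} = 0.7063.
σ = (9.473 − 7.244)/(0.7063 − (-1.405)) = 1.055.
μ = 7.244 − (-1.405)·1.055 = 8.727.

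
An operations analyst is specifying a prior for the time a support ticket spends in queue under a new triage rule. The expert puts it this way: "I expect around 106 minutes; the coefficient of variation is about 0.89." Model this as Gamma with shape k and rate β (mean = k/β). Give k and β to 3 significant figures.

k ≈ 1.26, β ≈ 0.0119

For Gamma(k, rate β): mean = k/β, variance = k/β², so CV = 1/√k.
CV = 0.89, hence k = 1/CV² = 1.26.
Then β = k/mean = 1.26/106 = 0.0119.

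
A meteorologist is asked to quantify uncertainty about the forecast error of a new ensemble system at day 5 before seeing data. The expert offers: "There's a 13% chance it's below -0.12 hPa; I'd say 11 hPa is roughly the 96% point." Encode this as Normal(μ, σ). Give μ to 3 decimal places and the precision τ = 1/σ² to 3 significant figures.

For Normal(μ,σ), the p-quantile is μ + z_p·σ. Here z_{0.13} = -1.126, z_{0.96} = 1.751.
So -0.12 = μ − 1.126σ and 11 = μ + 1.751σ.
Subtracting: σ = (11 − -0.12)/(1.751 − (-1.126)) = 3.865.
Then μ = -0.12 − (-1.126)·3.865 = 4.234.
Precision τ = 1/σ² = 1/3.865² = 0.0669.

μ = 4.234, τ = 0.0669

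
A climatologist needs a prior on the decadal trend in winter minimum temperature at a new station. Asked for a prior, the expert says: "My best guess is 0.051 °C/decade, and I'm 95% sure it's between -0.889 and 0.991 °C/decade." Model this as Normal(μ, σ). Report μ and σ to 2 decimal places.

μ = 0.05, σ = 0.48

A symmetric 95% interval runs μ ± z·σ with z = 1.96.
Half-width = 0.94, so σ = 0.94/1.96 = 0.48.
μ is the stated best guess, 0.05.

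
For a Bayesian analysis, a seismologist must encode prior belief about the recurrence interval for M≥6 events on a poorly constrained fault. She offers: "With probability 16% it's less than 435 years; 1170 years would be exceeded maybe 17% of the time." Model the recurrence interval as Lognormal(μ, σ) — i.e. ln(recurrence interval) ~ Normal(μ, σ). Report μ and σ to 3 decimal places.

μ ≈ 6.580, σ ≈ 0.508

If T ~ Lognormal(μ,σ) then ln T ~ Normal(μ,σ), so the p-quantile of ln T is μ + z_p·σ.
ln(435) = 6.075 and ln(1170) = 7.065; z_{0.16} = -0.9945, z_{0.83} = 0.9542.
σ = (7.065 − 6.075)/(0.9542 − (-0.9945)) = 0.508.
μ = 6.075 − (-0.9945)·0.508 = 6.580.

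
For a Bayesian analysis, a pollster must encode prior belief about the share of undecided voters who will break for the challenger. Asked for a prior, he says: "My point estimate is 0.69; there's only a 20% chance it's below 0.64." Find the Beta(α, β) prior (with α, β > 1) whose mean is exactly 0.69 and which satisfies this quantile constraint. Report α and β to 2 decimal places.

With mean 0.69 fixed, write α = 0.69s, β = 0.31s where s = α+β.
Need P(θ < 0.64) = 0.2 under Beta(0.69s, 0.31s). Normal approximation: (q−m)/√(m(1−m)/s) ≈ z_{0.2} = -0.842, so s ≈ 0.69·0.31·(-0.842)²/(0.64−0.69)² = 60.6.
At s = 60.6: P(θ<0.64) ≈ 0.197. Adjusting to match 0.2 gives s ≈ 59.05.
So α = 0.69·59.05 ≈ 40.75, β = 0.31·59.05 ≈ 18.31.

α ≈ 40.75, β ≈ 18.31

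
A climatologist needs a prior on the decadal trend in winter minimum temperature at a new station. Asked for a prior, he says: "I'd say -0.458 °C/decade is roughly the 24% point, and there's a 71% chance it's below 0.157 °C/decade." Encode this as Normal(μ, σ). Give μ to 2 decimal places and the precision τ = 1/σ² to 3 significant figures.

For Normal(μ,σ), the p-quantile is μ + z_p·σ. Here z_{0.24} = -0.7063, z_{0.71} = 0.5534.
So -0.458 = μ − 0.7063σ and 0.157 = μ + 0.5534σ.
Subtracting: σ = (0.157 − -0.458)/(0.5534 − (-0.7063)) = 0.49.
Then μ = -0.458 − (-0.7063)·0.49 = -0.11.
Precision τ = 1/σ² = 1/0.4882² = 4.2.

μ = -0.11, τ = 4.2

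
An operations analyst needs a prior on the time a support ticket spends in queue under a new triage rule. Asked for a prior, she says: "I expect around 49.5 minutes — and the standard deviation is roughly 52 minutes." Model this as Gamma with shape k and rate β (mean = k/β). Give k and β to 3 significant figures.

k ≈ 0.906, β ≈ 0.0183

For Gamma(k, rate β): mean = k/β, variance = k/β², so CV = 1/√k.
CV = SD/mean = 52/49.5 = 1.051, hence k = 1/CV² = 0.906.
Then β = k/mean = 0.906/49.5 = 0.0183.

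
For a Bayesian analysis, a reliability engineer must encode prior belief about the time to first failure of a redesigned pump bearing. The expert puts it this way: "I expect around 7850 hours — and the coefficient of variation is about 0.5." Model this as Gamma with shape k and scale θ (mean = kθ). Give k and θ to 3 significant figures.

For Gamma(k, scale θ): mean = kθ, variance = kθ², so CV = 1/√k.
CV = 0.5, hence k = 1/CV² = 4.
Then θ = mean/k = 7850/4 = 1960.

k ≈ 4, θ ≈ 1960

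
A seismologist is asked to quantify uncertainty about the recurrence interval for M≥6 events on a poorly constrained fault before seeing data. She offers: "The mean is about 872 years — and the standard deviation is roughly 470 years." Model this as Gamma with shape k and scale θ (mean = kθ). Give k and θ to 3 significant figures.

For Gamma(k, scale θ): mean = kθ, variance = kθ², so CV = 1/√k.
CV = SD/mean = 470/872 = 0.539, hence k = 1/CV² = 3.44.
Then θ = mean/k = 872/3.44 = 253.

k ≈ 3.44, θ ≈ 253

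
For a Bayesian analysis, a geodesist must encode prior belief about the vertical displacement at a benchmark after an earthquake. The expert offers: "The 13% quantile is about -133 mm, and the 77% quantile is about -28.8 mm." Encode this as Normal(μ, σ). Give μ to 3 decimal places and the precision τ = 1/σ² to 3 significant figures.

For Normal(μ,σ), the p-quantile is μ + z_p·σ. Here z_{0.13} = -1.126, z_{0.77} = 0.7388.
So -133 = μ − 1.126σ and -28.8 = μ + 0.7388σ.
Subtracting: σ = (-28.8 − -133)/(0.7388 − (-1.126)) = 55.864.
Then μ = -133 − (-1.126)·55.864 = -70.075.
Precision τ = 1/σ² = 1/55.86² = 0.00032.

μ = -70.075, τ = 0.00032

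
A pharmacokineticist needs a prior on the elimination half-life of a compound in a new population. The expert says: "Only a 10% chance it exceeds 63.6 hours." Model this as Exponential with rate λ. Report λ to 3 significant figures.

λ ≈ 0.0362

P(T > 63.6) = e^(−λ·63.6) = 0.1, so λ = −ln(0.1)/63.6 = 0.0362.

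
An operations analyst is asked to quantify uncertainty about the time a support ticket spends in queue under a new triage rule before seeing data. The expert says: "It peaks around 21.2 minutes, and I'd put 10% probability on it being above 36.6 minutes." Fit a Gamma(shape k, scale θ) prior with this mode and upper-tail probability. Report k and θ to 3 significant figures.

k ≈ 7.36, θ ≈ 3.33

Gamma(k,θ) with k>1 has mode (k−1)θ, so θ = 21.2/(k−1).
Need P(X < 36.6) = 0.9 with θ tied to k this way. Start at k = 2, θ = 21.2: P(X<36.6) ≈ 0.515.
Too low — raise k to concentrate. Iterating converges to k ≈ 7.36.
Then θ = 21.2/(7.36−1) ≈ 3.33.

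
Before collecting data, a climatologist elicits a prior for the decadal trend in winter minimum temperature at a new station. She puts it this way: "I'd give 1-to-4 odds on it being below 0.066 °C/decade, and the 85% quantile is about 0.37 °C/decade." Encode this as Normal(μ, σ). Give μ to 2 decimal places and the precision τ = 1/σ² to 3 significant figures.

μ = 0.20, τ = 38.2

The p-quantile of Normal(μ,σ) is μ + z_p·σ, with z_{0.2} = -0.8416 and z_{0.85} = 1.036.
Eliminate σ: μ = (z₂·x₁ − z₁·x₂)/(z₂ − z₁) = (1.036·0.066 − (-0.8416)·0.37)/1.878 = 0.20.
Then σ = (x₂ − x₁)/(z₂ − z₁) = (0.37 − 0.066)/1.878 = 0.16.
Precision τ = 1/σ² = 1/0.1619² = 38.2.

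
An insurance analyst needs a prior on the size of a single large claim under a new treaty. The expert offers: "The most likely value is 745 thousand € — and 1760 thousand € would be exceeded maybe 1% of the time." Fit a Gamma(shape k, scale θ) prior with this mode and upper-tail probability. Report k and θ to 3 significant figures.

k ≈ 7.43, θ ≈ 116

Gamma(k,θ) with k>1 has mode (k−1)θ, so θ = 745/(k−1).
Need P(X < 1760) = 0.99 with θ tied to k this way. Start at k = 2, θ = 745: P(X<1760) ≈ 0.683.
Too low — raise k to concentrate. Iterating converges to k ≈ 7.43.
Then θ = 745/(7.43−1) ≈ 116.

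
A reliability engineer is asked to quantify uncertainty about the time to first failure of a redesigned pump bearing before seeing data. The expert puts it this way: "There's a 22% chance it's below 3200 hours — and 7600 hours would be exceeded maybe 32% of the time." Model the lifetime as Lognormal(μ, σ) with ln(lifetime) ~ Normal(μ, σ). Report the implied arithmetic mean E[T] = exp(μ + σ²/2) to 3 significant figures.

If T ~ Lognormal(μ,σ) then ln T ~ Normal(μ,σ), so the p-quantile of ln T is μ + z_p·σ.
ln(3200) = 8.071 and ln(7600) = 8.936; z_{0.22} = -0.7722, z_{0.68} = 0.4677.
σ = (8.936 − 8.071)/(0.4677 − (-0.7722)) = 0.698.
μ = 8.071 − (-0.7722)·0.698 = 8.610.
E[T] = exp(μ + σ²/2) = exp(8.610 + 0.2434) = 7000 hours.

E[T] ≈ 7000 hours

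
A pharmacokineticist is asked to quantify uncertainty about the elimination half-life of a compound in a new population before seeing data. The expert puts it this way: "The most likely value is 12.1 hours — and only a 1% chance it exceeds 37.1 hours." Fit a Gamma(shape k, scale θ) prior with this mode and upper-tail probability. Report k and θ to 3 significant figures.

k ≈ 4.57, θ ≈ 3.39

Gamma(k,θ) with k>1 has mode (k−1)θ, so θ = 12.1/(k−1).
Need P(X < 37.1) = 0.99 with θ tied to k this way. Start at k = 2, θ = 12.1: P(X<37.1) ≈ 0.811.
Too low — raise k to concentrate. Iterating converges to k ≈ 4.57.
Then θ = 12.1/(4.57−1) ≈ 3.39.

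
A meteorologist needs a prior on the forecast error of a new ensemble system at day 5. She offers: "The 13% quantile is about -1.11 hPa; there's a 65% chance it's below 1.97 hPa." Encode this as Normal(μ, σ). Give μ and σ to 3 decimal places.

The p-quantile of Normal(μ,σ) is μ + z_p·σ, with z_{0.13} = -1.126 and z_{0.65} = 0.3853.
Eliminate σ: μ = (z₂·x₁ − z₁·x₂)/(z₂ − z₁) = (0.3853·-1.11 − (-1.126)·1.97)/1.512 = 1.185.
Then σ = (x₂ − x₁)/(z₂ − z₁) = (1.97 − -1.11)/1.512 = 2.037.

μ = 1.185, σ = 2.037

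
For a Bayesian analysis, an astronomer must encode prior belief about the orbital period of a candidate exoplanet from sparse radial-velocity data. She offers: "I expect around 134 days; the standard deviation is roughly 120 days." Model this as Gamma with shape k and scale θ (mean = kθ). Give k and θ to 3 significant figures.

k ≈ 1.25, θ ≈ 107

For Gamma(k, scale θ): mean = kθ, variance = kθ², so CV = 1/√k.
CV = SD/mean = 120/134 = 0.8955, hence k = 1/CV² = 1.25.
Then θ = mean/k = 134/1.25 = 107.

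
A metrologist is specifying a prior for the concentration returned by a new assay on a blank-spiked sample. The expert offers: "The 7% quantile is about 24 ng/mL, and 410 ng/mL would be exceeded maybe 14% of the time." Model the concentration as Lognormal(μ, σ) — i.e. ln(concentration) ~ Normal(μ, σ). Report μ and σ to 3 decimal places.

μ ≈ 4.817, σ ≈ 1.110

If T ~ Lognormal(μ,σ) then ln T ~ Normal(μ,σ), so the p-quantile of ln T is μ + z_p·σ.
ln(24) = 3.178 and ln(410) = 6.016; z_{0.07} = -1.476, z_{0.86} = 1.08.
σ = (6.016 − 3.178)/(1.08 − (-1.476)) = 1.110.
μ = 3.178 − (-1.476)·1.110 = 4.817.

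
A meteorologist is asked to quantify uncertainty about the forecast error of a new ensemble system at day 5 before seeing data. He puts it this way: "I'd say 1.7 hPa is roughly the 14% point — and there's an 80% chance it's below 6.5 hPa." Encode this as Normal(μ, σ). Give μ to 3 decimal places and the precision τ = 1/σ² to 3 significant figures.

μ = 4.398, τ = 0.16

The p-quantile of Normal(μ,σ) is μ + z_p·σ, with z_{0.14} = -1.08 and z_{0.8} = 0.8416.
Eliminate σ: μ = (z₂·x₁ − z₁·x₂)/(z₂ − z₁) = (0.8416·1.7 − (-1.08)·6.5)/1.922 = 4.398.
Then σ = (x₂ − x₁)/(z₂ − z₁) = (6.5 − 1.7)/1.922 = 2.497.
Precision τ = 1/σ² = 1/2.497² = 0.16.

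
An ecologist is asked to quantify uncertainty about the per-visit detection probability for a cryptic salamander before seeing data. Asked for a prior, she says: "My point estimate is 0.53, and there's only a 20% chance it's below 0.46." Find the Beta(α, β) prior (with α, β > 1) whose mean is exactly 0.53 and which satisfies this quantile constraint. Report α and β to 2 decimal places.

With mean 0.53 fixed, write α = 0.53s, β = 0.47s where s = α+β.
Need P(θ < 0.46) = 0.2 under Beta(0.53s, 0.47s). Normal approximation: (q−m)/√(m(1−m)/s) ≈ z_{0.2} = -0.842, so s ≈ 0.53·0.47·(-0.842)²/(0.46−0.53)² = 36.0.
At s = 36.0: P(θ<0.46) ≈ 0.200. Adjusting to match 0.2 gives s ≈ 35.98.
So α = 0.53·35.98 ≈ 19.07, β = 0.47·35.98 ≈ 16.91.

α ≈ 19.07, β ≈ 16.91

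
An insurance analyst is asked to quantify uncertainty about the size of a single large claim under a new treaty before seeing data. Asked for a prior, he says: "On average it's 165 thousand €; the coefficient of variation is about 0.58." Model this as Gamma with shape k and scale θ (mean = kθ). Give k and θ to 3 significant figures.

For Gamma(k, scale θ): mean = kθ, variance = kθ², so CV = 1/√k.
CV = 0.58, hence k = 1/CV² = 2.97.
Then θ = mean/k = 165/2.97 = 55.5.

k ≈ 2.97, θ ≈ 55.5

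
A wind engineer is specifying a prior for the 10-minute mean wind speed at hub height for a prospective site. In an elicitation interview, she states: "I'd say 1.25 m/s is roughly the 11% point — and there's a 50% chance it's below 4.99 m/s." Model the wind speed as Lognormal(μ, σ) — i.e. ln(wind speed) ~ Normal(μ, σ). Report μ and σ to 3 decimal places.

μ ≈ 1.607, σ ≈ 1.129

If T ~ Lognormal(μ,σ) then ln T ~ Normal(μ,σ), so the p-quantile of ln T is μ + z_p·σ.
ln(1.25) = 0.2231 and ln(4.99) = 1.607; z_{0.11} = -1.227, z_{0.5} = 0.
σ = (1.607 − 0.2231)/(0 − (-1.227)) = 1.129.
μ = 0.2231 − (-1.227)·1.129 = 1.607.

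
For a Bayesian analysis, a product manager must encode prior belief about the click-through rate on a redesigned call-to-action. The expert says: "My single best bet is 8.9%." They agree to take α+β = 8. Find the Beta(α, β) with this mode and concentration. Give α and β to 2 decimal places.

α = 1.53, β = 6.47

For α,β > 1 the Beta mode is (α−1)/(α+β−2). With α+β = 8, the mode is (α−1)/6.
Set (α−1)/6 = 0.089 → α = 1 + 0.089·6 = 1.53.
β = 8 − α = 6.47.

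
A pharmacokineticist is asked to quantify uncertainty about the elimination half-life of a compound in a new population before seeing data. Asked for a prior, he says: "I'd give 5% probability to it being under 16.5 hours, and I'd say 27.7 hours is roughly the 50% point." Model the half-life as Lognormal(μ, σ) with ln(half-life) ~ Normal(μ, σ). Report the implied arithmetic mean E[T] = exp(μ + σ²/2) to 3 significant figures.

E[T] ≈ 29.1 hours

If T ~ Lognormal(μ,σ) then ln T ~ Normal(μ,σ), so the p-quantile of ln T is μ + z_p·σ.
ln(16.5) = 2.803 and ln(27.7) = 3.321; z_{0.05} = -1.645, z_{0.5} = 0.
σ = (3.321 − 2.803)/(0 − (-1.645)) = 0.315.
μ = 2.803 − (-1.645)·0.315 = 3.321.
E[T] = exp(μ + σ²/2) = exp(3.321 + 0.0496) = 29.1 hours.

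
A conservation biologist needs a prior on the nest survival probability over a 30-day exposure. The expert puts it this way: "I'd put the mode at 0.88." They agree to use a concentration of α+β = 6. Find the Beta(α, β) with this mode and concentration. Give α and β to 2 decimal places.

For α,β > 1 the Beta mode is (α−1)/(α+β−2). With α+β = 6, the mode is (α−1)/4.
Set (α−1)/4 = 0.88 → α = 1 + 0.88·4 = 4.52.
β = 6 − α = 1.48.

α = 4.52, β = 1.48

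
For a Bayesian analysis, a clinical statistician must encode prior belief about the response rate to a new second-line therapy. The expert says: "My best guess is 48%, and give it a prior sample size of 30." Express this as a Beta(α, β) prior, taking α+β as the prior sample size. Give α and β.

Under the effective-sample-size interpretation, Beta(α, β) has prior mean α/(α+β) and prior sample size α+β.
So α+β = 30 and α/(α+β) = 0.48, giving α = 0.48·30 = 14.4 and β = 30 − 14.4 = 15.6.

α = 14.4, β = 15.6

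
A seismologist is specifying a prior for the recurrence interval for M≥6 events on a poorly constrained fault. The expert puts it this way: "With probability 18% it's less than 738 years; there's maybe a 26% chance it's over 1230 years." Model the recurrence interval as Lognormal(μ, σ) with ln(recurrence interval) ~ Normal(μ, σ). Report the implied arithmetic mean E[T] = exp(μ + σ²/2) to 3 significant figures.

E[T] ≈ 1050 years

If T ~ Lognormal(μ,σ) then ln T ~ Normal(μ,σ), so the p-quantile of ln T is μ + z_p·σ.
ln(738) = 6.604 and ln(1230) = 7.115; z_{0.18} = -0.9154, z_{0.74} = 0.6433.
σ = (7.115 − 6.604)/(0.6433 − (-0.9154)) = 0.328.
μ = 6.604 − (-0.9154)·0.328 = 6.904.
E[T] = exp(μ + σ²/2) = exp(6.904 + 0.0537) = 1050 years.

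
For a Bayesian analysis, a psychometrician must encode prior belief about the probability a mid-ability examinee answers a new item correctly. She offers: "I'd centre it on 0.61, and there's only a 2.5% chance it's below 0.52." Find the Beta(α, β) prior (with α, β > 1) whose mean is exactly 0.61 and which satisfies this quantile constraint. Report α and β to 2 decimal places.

With mean 0.61 fixed, write α = 0.61s, β = 0.39s where s = α+β.
Need P(θ < 0.52) = 0.025 under Beta(0.61s, 0.39s). Normal approximation: (q−m)/√(m(1−m)/s) ≈ z_{0.025} = -1.96, so s ≈ 0.61·0.39·(-1.96)²/(0.52−0.61)² = 112.8.
At s = 112.8: P(θ<0.52) ≈ 0.027. Adjusting to match 0.025 gives s ≈ 116.00.
So α = 0.61·116.00 ≈ 70.76, β = 0.39·116.00 ≈ 45.24.

α ≈ 70.76, β ≈ 45.24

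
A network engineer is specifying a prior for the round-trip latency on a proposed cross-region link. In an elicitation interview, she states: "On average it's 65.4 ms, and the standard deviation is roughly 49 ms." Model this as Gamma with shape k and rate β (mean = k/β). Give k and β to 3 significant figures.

k ≈ 1.78, β ≈ 0.0272

For Gamma(k, rate β): mean = k/β, variance = k/β², so CV = 1/√k.
CV = SD/mean = 49/65.4 = 0.7492, hence k = 1/CV² = 1.78.
Then β = k/mean = 1.78/65.4 = 0.0272.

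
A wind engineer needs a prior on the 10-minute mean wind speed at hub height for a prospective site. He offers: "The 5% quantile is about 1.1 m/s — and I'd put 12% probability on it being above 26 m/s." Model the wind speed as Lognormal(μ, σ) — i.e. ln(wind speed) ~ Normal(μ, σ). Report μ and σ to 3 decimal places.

If T ~ Lognormal(μ,σ) then ln T ~ Normal(μ,σ), so the p-quantile of ln T is μ + z_p·σ.
ln(1.1) = 0.09531 and ln(26) = 3.258; z_{0.05} = -1.645, z_{0.88} = 1.175.
σ = (3.258 − 0.09531)/(1.175 − (-1.645)) = 1.122.
μ = 0.09531 − (-1.645)·1.122 = 1.940.

μ ≈ 1.940, σ ≈ 1.122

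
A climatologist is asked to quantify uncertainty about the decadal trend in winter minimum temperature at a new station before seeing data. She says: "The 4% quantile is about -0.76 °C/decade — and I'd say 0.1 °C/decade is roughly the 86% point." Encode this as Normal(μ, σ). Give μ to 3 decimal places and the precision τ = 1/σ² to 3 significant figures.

The p-quantile of Normal(μ,σ) is μ + z_p·σ, with z_{0.04} = -1.751 and z_{0.86} = 1.08.
Eliminate σ: μ = (z₂·x₁ − z₁·x₂)/(z₂ − z₁) = (1.08·-0.76 − (-1.751)·0.1)/2.831 = -0.228.
Then σ = (x₂ − x₁)/(z₂ − z₁) = (0.1 − -0.76)/2.831 = 0.304.
Precision τ = 1/σ² = 1/0.3038² = 10.8.

μ = -0.228, τ = 10.8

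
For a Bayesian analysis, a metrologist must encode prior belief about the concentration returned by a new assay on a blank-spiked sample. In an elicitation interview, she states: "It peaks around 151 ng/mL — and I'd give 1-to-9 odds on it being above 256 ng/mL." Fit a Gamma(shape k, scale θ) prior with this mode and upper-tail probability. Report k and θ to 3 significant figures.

Gamma(k,θ) with k>1 has mode (k−1)θ, so θ = 151/(k−1).
Need P(X < 256) = 0.9 with θ tied to k this way. Start at k = 2, θ = 151: P(X<256) ≈ 0.505.
Too low — raise k to concentrate. Iterating converges to k ≈ 7.79.
Then θ = 151/(7.79−1) ≈ 22.2.

k ≈ 7.79, θ ≈ 22.2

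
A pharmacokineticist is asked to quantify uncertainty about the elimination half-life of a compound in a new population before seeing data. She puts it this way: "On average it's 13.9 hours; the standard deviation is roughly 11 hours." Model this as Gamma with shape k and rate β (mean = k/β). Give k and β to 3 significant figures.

For Gamma(k, rate β): mean = k/β, variance = k/β², so CV = 1/√k.
CV = SD/mean = 11/13.9 = 0.7914, hence k = 1/CV² = 1.6.
Then β = k/mean = 1.6/13.9 = 0.115.

k ≈ 1.6, β ≈ 0.115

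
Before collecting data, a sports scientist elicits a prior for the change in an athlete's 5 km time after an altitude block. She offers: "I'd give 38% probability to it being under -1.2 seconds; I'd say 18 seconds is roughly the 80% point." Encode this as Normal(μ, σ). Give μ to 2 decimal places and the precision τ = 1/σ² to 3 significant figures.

The p-quantile of Normal(μ,σ) is μ + z_p·σ, with z_{0.38} = -0.3055 and z_{0.8} = 0.8416.
Eliminate σ: μ = (z₂·x₁ − z₁·x₂)/(z₂ − z₁) = (0.8416·-1.2 − (-0.3055)·18)/1.147 = 3.91.
Then σ = (x₂ − x₁)/(z₂ − z₁) = (18 − -1.2)/1.147 = 16.74.
Precision τ = 1/σ² = 1/16.74² = 0.00357.

μ = 3.91, τ = 0.00357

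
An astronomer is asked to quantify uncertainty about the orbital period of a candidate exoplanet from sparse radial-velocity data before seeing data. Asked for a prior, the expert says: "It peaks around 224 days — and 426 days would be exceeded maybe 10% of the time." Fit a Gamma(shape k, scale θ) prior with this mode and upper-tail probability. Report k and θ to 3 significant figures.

k ≈ 5.63, θ ≈ 48.4

Gamma(k,θ) with k>1 has mode (k−1)θ, so θ = 224/(k−1).
Need P(X < 426) = 0.9 with θ tied to k this way. Start at k = 2, θ = 224: P(X<426) ≈ 0.567.
Too low — raise k to concentrate. Iterating converges to k ≈ 5.63.
Then θ = 224/(5.63−1) ≈ 48.4.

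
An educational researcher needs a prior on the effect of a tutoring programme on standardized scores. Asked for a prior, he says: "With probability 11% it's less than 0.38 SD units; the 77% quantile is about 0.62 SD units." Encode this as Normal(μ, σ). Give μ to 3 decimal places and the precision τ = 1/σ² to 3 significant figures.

The p-quantile of Normal(μ,σ) is μ + z_p·σ, with z_{0.11} = -1.227 and z_{0.77} = 0.7388.
Eliminate σ: μ = (z₂·x₁ − z₁·x₂)/(z₂ − z₁) = (0.7388·0.38 − (-1.227)·0.62)/1.965 = 0.530.
Then σ = (x₂ − x₁)/(z₂ − z₁) = (0.62 − 0.38)/1.965 = 0.122.
Precision τ = 1/σ² = 1/0.1221² = 67.1.

μ = 0.530, τ = 67.1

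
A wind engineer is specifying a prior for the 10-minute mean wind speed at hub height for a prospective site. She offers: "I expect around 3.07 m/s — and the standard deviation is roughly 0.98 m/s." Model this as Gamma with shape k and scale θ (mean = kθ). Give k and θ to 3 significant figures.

k ≈ 9.81, θ ≈ 0.313

For Gamma(k, scale θ): mean = kθ, variance = kθ², so CV = 1/√k.
CV = SD/mean = 0.98/3.07 = 0.3192, hence k = 1/CV² = 9.81.
Then θ = mean/k = 3.07/9.81 = 0.313.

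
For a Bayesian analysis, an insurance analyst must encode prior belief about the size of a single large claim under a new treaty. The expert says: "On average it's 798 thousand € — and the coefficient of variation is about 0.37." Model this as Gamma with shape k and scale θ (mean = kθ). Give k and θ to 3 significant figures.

For Gamma(k, scale θ): mean = kθ, variance = kθ², so CV = 1/√k.
CV = 0.37, hence k = 1/CV² = 7.3.
Then θ = mean/k = 798/7.3 = 109.

k ≈ 7.3, θ ≈ 109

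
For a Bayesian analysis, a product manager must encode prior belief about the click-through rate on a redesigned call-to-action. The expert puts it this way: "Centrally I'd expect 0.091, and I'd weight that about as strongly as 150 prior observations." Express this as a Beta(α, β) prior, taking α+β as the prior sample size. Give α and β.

α = 13.65, β = 136.35

Under the effective-sample-size interpretation, Beta(α, β) has prior mean α/(α+β) and prior sample size α+β.
So α+β = 150 and α/(α+β) = 0.091, giving α = 0.091·150 = 13.65 and β = 150 − 13.65 = 136.35.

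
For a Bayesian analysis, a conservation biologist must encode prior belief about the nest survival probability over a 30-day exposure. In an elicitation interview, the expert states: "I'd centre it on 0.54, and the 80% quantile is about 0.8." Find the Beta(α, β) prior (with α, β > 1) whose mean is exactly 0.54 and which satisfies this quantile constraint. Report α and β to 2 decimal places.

α ≈ 1.44, β ≈ 1.23

With mean 0.54 fixed, write α = 0.54s, β = 0.46s where s = α+β.
Need P(θ < 0.8) = 0.8 under Beta(0.54s, 0.46s). Normal approximation: (q−m)/√(m(1−m)/s) ≈ z_{0.8} = 0.842, so s ≈ 0.54·0.46·(0.842)²/(0.8−0.54)² = 2.6.
At s = 2.6: P(θ<0.8) ≈ 0.796. Adjusting to match 0.8 gives s ≈ 2.67.
So α = 0.54·2.67 ≈ 1.44, β = 0.46·2.67 ≈ 1.23.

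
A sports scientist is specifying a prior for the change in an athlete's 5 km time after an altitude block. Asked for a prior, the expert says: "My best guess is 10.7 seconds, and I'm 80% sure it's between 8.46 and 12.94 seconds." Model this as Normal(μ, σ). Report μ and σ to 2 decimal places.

A symmetric 80% interval runs μ ± z·σ with z = 1.282.
Half-width = 2.24, so σ = 2.24/1.282 = 1.75.
μ is the stated best guess, 10.70.

μ = 10.70, σ = 1.75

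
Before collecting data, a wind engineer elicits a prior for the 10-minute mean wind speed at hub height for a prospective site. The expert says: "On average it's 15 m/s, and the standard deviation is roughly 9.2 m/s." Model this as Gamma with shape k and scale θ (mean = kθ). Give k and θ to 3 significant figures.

k ≈ 2.66, θ ≈ 5.64

For Gamma(k, scale θ): mean = kθ, variance = kθ², so CV = 1/√k.
CV = SD/mean = 9.2/15 = 0.6133, hence k = 1/CV² = 2.66.
Then θ = mean/k = 15/2.66 = 5.64.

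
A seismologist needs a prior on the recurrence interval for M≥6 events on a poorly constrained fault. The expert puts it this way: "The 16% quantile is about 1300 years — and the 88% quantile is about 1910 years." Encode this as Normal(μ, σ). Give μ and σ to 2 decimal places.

For Normal(μ,σ), the p-quantile is μ + z_p·σ. Here z_{0.16} = -0.9945, z_{0.88} = 1.175.
So 1300 = μ − 0.9945σ and 1910 = μ + 1.175σ.
Subtracting: σ = (1910 − 1300)/(1.175 − (-0.9945)) = 281.18.
Then μ = 1300 − (-0.9945)·281.18 = 1579.62.

μ = 1579.62, σ = 281.18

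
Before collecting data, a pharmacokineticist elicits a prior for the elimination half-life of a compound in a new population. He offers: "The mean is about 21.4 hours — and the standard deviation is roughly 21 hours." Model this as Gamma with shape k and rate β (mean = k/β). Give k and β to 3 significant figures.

For Gamma(k, rate β): mean = k/β, variance = k/β², so CV = 1/√k.
CV = SD/mean = 21/21.4 = 0.9813, hence k = 1/CV² = 1.04.
Then β = k/mean = 1.04/21.4 = 0.0485.

k ≈ 1.04, β ≈ 0.0485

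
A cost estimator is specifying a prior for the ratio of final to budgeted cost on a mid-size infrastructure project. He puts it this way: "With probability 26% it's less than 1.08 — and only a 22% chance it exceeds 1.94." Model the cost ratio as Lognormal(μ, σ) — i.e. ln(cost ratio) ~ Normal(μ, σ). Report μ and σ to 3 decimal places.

If T ~ Lognormal(μ,σ) then ln T ~ Normal(μ,σ), so the p-quantile of ln T is μ + z_p·σ.
ln(1.08) = 0.07696 and ln(1.94) = 0.6627; z_{0.26} = -0.6433, z_{0.78} = 0.7722.
σ = (0.6627 − 0.07696)/(0.7722 − (-0.6433)) = 0.414.
μ = 0.07696 − (-0.6433)·0.414 = 0.343.

μ ≈ 0.343, σ ≈ 0.414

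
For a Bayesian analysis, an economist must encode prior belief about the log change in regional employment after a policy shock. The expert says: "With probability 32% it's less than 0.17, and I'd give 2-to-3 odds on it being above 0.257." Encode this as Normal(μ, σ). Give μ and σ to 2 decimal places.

The p-quantile of Normal(μ,σ) is μ + z_p·σ, with z_{0.32} = -0.4677 and z_{0.6} = 0.2533.
Eliminate σ: μ = (z₂·x₁ − z₁·x₂)/(z₂ − z₁) = (0.2533·0.17 − (-0.4677)·0.257)/0.721 = 0.23.
Then σ = (x₂ − x₁)/(z₂ − z₁) = (0.257 − 0.17)/0.721 = 0.12.

μ = 0.23, σ = 0.12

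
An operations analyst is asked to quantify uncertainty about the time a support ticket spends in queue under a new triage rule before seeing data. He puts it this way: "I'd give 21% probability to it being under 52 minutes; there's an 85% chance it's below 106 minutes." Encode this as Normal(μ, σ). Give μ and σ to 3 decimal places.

For Normal(μ,σ), the p-quantile is μ + z_p·σ. Here z_{0.21} = -0.8064, z_{0.85} = 1.036.
So 52 = μ − 0.8064σ and 106 = μ + 1.036σ.
Subtracting: σ = (106 − 52)/(1.036 − (-0.8064)) = 29.302.
Then μ = 52 − (-0.8064)·29.302 = 75.630.

μ = 75.630, σ = 29.302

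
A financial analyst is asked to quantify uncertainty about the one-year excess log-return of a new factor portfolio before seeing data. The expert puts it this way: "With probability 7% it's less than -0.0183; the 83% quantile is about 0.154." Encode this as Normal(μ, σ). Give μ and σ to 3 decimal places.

For Normal(μ,σ), the p-quantile is μ + z_p·σ. Here z_{0.07} = -1.476, z_{0.83} = 0.9542.
So -0.0183 = μ − 1.476σ and 0.154 = μ + 0.9542σ.
Subtracting: σ = (0.154 − -0.0183)/(0.9542 − (-1.476)) = 0.071.
Then μ = -0.0183 − (-1.476)·0.071 = 0.086.

μ = 0.086, σ = 0.071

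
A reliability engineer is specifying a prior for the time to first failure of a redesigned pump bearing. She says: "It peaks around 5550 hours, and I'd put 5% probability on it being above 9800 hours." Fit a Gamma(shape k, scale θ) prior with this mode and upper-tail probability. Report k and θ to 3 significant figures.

k ≈ 9.63, θ ≈ 643

Gamma(k,θ) with k>1 has mode (k−1)θ, so θ = 5550/(k−1).
Need P(X < 9800) = 0.95 with θ tied to k this way. Start at k = 2, θ = 5550: P(X<9800) ≈ 0.527.
Too low — raise k to concentrate. Iterating converges to k ≈ 9.63.
Then θ = 5550/(9.63−1) ≈ 643.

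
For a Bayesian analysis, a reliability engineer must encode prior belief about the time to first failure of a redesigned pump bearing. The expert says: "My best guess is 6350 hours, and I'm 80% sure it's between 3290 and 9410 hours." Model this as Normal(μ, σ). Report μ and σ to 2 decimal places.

μ = 6350.00, σ = 2387.73

A symmetric 80% interval runs μ ± z·σ with z = 1.282.
Half-width = 3060, so σ = 3060/1.282 = 2387.73.
μ is the stated best guess, 6350.00.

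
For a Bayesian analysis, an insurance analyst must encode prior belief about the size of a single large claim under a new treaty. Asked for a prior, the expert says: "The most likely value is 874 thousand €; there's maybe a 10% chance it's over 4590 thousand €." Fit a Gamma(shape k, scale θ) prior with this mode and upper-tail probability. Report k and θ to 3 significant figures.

Gamma(k,θ) with k>1 has mode (k−1)θ, so θ = 874/(k−1).
Need P(X < 4590) = 0.9 with θ tied to k this way. Start at k = 2, θ = 874: P(X<4590) ≈ 0.967.
Too high — lower k to spread out. Iterating converges to k ≈ 1.64.
Then θ = 874/(1.64−1) ≈ 1380.

k ≈ 1.64, θ ≈ 1380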